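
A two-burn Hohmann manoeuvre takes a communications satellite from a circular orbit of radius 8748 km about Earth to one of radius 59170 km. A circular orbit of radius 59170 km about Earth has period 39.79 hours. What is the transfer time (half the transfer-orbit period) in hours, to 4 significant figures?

t = 8.650 hours

From Kepler's third law T² = 4π²r³/μ at r = 59170 km, T = 39.79 hours = 39.79 × 3600 s = 1.43244×10^5 s: μ = 4π²r³/T² = 3.98576×10^5 km³/s².
Semi-major axis of the transfer orbit: a_t = (8748 + 59170)/2 = 33959 km.
Transfer time t = π√(a_t³/μ) = π√((33959)³ / 3.98576×10^5) = 31140 s.
Converting: 31140 s ÷ 3600 s/hour = 8.650 hours.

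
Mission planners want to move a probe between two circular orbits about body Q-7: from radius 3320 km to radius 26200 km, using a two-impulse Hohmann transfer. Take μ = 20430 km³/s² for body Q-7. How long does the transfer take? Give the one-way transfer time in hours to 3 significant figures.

The Hohmann ellipse has a_t = (r₁ + r₂)/2 = 14760 km.
Half the transfer-orbit period gives t = π√(a_t³/μ) = 39410 s.
Converting: 39410 s ÷ 3600 s/hour = 10.9 hours.

t = 10.9 hours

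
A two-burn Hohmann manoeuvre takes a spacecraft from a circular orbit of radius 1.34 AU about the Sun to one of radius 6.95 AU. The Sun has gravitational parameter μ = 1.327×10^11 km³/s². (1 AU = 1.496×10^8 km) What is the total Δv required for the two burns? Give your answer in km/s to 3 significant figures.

In km: r₁ = 1.34 × 1.496×10^8 = 2.00464×10^8 km; r₂ = 6.95 × 1.496×10^8 = 1.03972×10^9 km.
Transfer-ellipse semi-major axis a_t = (r₁ + r₂)/2 = (2.00464×10^8 + 1.03972×10^9)/2 = 6.20092×10^8 km.
Circular speed at r₁: v₁ = √(μ/r₁) = √(1.327×10^11/2.00464×10^8) = 25.729 km/s.
Transfer-orbit speed at r₁ (v² = μ(2/r − 1/a)): v_p = √[μ(2/r₁ − 1/a_t)] = 33.316 km/s.
First burn Δv₁ = |v_p − v₁| = 7.587 km/s.
Circular speed at r₂: v₂ = √(μ/r₂) = 11.297 km/s.
Transfer-orbit speed at r₂: v_a = √[μ(2/r₂ − 1/a_t)] = 6.4234 km/s.
Second burn Δv₂ = |v₂ − v_a| = 4.874 km/s.
Δv = Δv₁ + Δv₂ = 7.587 + 4.874 = 12.46 km/s.

Δv = 12.5 km/s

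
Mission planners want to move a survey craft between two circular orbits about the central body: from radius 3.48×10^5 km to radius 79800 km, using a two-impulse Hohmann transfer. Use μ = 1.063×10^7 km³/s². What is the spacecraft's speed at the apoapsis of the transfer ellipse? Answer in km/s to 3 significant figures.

v = 3.38 km/s

Semi-major axis of the transfer orbit: a_t = (3.480×10^5 + 79800)/2 = 2.139×10^5 km.
The apoapsis of the transfer ellipse is at r = 3.480×10^5 km.
From the vis-viva equation, v = √[μ(2/r − 1/a_t)] = 3.376 km/s.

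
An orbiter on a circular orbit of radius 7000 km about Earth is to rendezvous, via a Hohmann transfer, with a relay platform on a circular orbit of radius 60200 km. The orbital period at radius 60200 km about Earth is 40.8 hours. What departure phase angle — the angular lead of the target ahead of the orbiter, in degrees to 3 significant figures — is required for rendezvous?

φ = 105°

From Kepler's third law T² = 4π²r³/μ at r = 60200 km, T = 40.8 hours = 40.8 × 3600 s = 1.4688×10^5 s: μ = 4π²r³/T² = 3.99231×10^5 km³/s².
The Hohmann ellipse has a_t = (r₁ + r₂)/2 = 33600 km.
The half-period of the transfer ellipse is t = π√(a_t³/μ) = 30620 s.
Target angular speed ω₂ = √(μ/r₂³) = 4.278×10^-5 rad/s.
Angle swept by the target during transfer: ω₂·t = 1.310 rad = 75.06°.
Arrival is 180° from departure on the ellipse, so φ = 180° − 75.06° = 105°.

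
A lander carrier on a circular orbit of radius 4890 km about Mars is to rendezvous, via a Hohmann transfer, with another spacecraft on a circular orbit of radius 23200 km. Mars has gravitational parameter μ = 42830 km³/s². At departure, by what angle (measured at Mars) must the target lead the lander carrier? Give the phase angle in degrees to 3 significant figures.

Transfer-ellipse semi-major axis a_t = (r₁ + r₂)/2 = (4890 + 23200)/2 = 14045 km.
The half-period of the transfer ellipse is t = π√(a_t³/μ) = 25267 s.
Target angular speed ω₂ = √(μ/r₂³) = 5.8566×10^-5 rad/s.
Angle swept by the target during transfer: ω₂·t = 1.4798 rad = 84.79°.
Arrival is 180° from departure on the ellipse, so φ = 180° − 84.79° = 95.2°.

φ = 95.2°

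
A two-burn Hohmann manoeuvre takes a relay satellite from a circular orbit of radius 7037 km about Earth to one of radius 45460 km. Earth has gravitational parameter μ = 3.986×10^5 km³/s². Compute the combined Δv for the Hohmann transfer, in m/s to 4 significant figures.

Δv = 3806 m/s

Semi-major axis of the transfer orbit: a_t = (7037 + 45460)/2 = 26248.5 km.
At r₁ the circular-orbit speed is v₁ = √(μ/r₁) = 7.5262 km/s.
On the transfer ellipse at r₁, vis-viva gives v_p = √[μ(2/r₁ − 1/a_t)] = 9.9046 km/s.
First burn Δv₁ = |v_p − v₁| = 2.378 km/s.
At r₂, v₂ = √(μ/r₂) = 2.961 km/s.
Transfer-orbit speed at r₂: v_a = √[μ(2/r₂ − 1/a_t)] = 1.533 km/s.
Second burn Δv₂ = |v₂ − v_a| = 1.428 km/s.
Δv = Δv₁ + Δv₂ = 2.378 + 1.428 = 3.806 km/s.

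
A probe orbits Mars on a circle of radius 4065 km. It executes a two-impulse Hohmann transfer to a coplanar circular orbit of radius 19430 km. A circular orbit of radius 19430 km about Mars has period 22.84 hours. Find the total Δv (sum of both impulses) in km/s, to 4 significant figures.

From Kepler's third law T² = 4π²r³/μ at r = 19430 km, T = 22.84 hours = 22.84 × 3600 s = 82224 s: μ = 4π²r³/T² = 42833.2 km³/s².
The Hohmann ellipse has a_t = (r₁ + r₂)/2 = 11747.5 km.
At r₁ the circular-orbit speed is v₁ = √(μ/r₁) = 3.2461 km/s.
On the transfer ellipse at r₁, vis-viva equation gives v_p = √[μ(2/r₁ − 1/a_t)] = 4.1747 km/s.
First burn Δv₁ = |v_p − v₁| = 0.9286 km/s.
Circular speed at r₂: v₂ = √(μ/r₂) = 1.4848 km/s.
Transfer-orbit speed at r₂: v_a = √[μ(2/r₂ − 1/a_t)] = 0.87340 km/s.
Second burn Δv₂ = |v₂ − v_a| = 0.6114 km/s.
Δv = Δv₁ + Δv₂ = 0.9286 + 0.6114 = 1.540 km/s.

Δv = 1.540 km/s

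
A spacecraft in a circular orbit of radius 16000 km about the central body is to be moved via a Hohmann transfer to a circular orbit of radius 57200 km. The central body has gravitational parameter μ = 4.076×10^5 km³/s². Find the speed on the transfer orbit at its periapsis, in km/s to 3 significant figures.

v = 6.31 km/s

Transfer-ellipse semi-major axis a_t = (r₁ + r₂)/2 = (16000 + 57200)/2 = 36600 km.
At periapsis, r = 16000 km.
Vis-viva: v = √[μ(2/r − 1/a_t)] = √[4.076×10^5 × (2/16000 − 1/36600)] = 6.310 km/s.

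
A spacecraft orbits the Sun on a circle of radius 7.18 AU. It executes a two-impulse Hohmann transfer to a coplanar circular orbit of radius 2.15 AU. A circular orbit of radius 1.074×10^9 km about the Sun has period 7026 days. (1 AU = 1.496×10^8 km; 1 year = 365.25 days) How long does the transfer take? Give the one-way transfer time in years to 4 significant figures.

t = 5.038 years

From Kepler's third law T² = 4π²r³/μ at r = 1.074×10^9 km, T = 7026 days = 7026 × 86400 s = 6.070464×10^8 s: μ = 4π²r³/T² = 1.32718×10^11 km³/s².
In km: r₁ = 7.18 × 1.496×10^8 = 1.074128×10^9 km; r₂ = 2.15 × 1.496×10^8 = 3.2164×10^8 km.
Transfer-ellipse semi-major axis a_t = (r₁ + r₂)/2 = (1.074128×10^9 + 3.2164×10^8)/2 = 6.97884×10^8 km.
Transfer time t = π√(a_t³/μ) = π√((6.97884×10^8)³ / 1.32718×10^11) = 1.590×10^8 s.
Converting: 1.590×10^8 s ÷ 3.15576×10^7 s/year (365.25 × 86400) = 5.038 years.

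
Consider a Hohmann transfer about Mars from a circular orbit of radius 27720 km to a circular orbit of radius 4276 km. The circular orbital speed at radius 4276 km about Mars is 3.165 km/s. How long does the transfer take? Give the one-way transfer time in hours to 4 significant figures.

From the circular-orbit relation v² = μ/r at r = 4276 km: μ = v²r = (3.165)² × 4276 = 42833.7 km³/s².
Semi-major axis of the transfer orbit: a_t = (27720 + 4276)/2 = 15998 km.
Transfer time t = π√(a_t³/μ) = π√((15998)³ / 42833.7) = 30715 s.
Converting: 30715 s ÷ 3600 s/hour = 8.532 hours.

t = 8.532 hours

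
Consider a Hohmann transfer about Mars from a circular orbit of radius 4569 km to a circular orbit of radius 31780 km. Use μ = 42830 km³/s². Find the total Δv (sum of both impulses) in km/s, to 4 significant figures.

Transfer-ellipse semi-major axis a_t = (r₁ + r₂)/2 = (4569 + 31780)/2 = 18174.5 km.
Circular speed at r₁: v₁ = √(μ/r₁) = √(42830/4569) = 3.0617 km/s.
Transfer-orbit speed at r₁ (v² = μ(2/r − 1/a)): v_p = √[μ(2/r₁ − 1/a_t)] = 4.0486 km/s.
First burn Δv₁ = |v_p − v₁| = 0.9869 km/s.
Circular speed at r₂: v₂ = √(μ/r₂) = 1.1609 km/s.
Transfer-orbit speed at r₂: v_a = √[μ(2/r₂ − 1/a_t)] = 0.58207 km/s.
Second burn Δv₂ = |v₂ − v_a| = 0.5788 km/s.
Total Δv = Δv₁ + Δv₂ = 1.566 km/s.

Δv = 1.566 km/s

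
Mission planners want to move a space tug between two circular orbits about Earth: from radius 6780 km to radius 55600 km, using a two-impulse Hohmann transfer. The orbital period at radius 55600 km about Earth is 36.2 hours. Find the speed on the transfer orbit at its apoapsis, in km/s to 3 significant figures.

v = 1.25 km/s

From Kepler's third law T² = 4π²r³/μ at r = 55600 km, T = 36.2 hours = 36.2 × 3600 s = 1.3032×10^5 s: μ = 4π²r³/T² = 3.99542×10^5 km³/s².
Semi-major axis of the transfer orbit: a_t = (6780 + 55600)/2 = 31190 km.
The apoapsis of the transfer ellipse is at r = 55600 km.
From the vis-viva equation, v = √[μ(2/r − 1/a_t)] = 1.250 km/s.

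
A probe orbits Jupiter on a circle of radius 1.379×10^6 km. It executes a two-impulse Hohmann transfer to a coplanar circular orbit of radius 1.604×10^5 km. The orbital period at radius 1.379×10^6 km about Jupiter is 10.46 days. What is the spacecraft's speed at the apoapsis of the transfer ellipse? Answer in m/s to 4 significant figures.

From Kepler's third law T² = 4π²r³/μ at r = 1.379×10^6 km, T = 10.46 days = 10.46 × 86400 s = 9.03744×10^5 s: μ = 4π²r³/T² = 1.26754×10^8 km³/s².
Semi-major axis of the transfer orbit: a_t = (1.379×10^6 + 1.604×10^5)/2 = 7.697×10^5 km.
The apoapsis of the transfer ellipse is at r = 1.379×10^6 km.
Vis-viva: v = √[μ(2/r − 1/a_t)] = √[1.26754×10^8 × (2/1.379×10^6 − 1/7.697×10^5)] = 4.377 km/s.

v = 4377 m/s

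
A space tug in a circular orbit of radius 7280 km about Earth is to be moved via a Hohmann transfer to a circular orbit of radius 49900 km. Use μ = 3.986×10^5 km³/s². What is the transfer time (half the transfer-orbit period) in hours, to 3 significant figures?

t = 6.68 hours

Transfer-ellipse semi-major axis a_t = (r₁ + r₂)/2 = (7280 + 49900)/2 = 28590 km.
By Kepler's third law the transfer-orbit period is T = 2π√(a_t³/μ), so t = T/2 = 24050 s.
Converting: 24050 s ÷ 3600 s/hour = 6.68 hours.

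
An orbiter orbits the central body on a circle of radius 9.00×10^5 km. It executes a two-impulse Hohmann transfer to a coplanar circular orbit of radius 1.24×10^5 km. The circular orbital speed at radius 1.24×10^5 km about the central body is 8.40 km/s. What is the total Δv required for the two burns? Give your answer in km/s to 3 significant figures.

From the circular-orbit relation v² = μ/r at r = 1.24×10^5 km: μ = v²r = (8.40)² × 1.24×10^5 = 8.74944×10^6 km³/s².
Semi-major axis of the transfer orbit: a_t = (9.000×10^5 + 1.240×10^5)/2 = 5.120×10^5 km.
Circular speed at r₁: v₁ = √(μ/r₁) = √(8.74944×10^6/9.000×10^5) = 3.1179 km/s.
On the transfer ellipse at r₁, v² = μ(2/r − 1/a) gives v_a = √[μ(2/r₁ − 1/a_t)] = 1.5344 km/s.
First burn Δv₁ = |v_a − v₁| = 1.5835 km/s.
At r₂, v₂ = √(μ/r₂) = 8.40000 km/s.
Transfer-orbit speed at r₂: v_p = √[μ(2/r₂ − 1/a_t)] = 11.1369 km/s.
Second burn Δv₂ = |v₂ − v_p| = 2.7369 km/s.
Total Δv = Δv₁ + Δv₂ = 4.320 km/s.

Δv = 4.32 km/s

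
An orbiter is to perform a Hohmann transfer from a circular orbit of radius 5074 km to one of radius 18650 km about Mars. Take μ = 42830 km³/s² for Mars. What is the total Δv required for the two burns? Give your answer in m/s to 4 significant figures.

The Hohmann ellipse has a_t = (r₁ + r₂)/2 = 11862 km.
Circular speed at r₁: v₁ = √(μ/r₁) = √(42830/5074) = 2.9054 km/s.
On the transfer ellipse at r₁, vis-viva gives v_p = √[μ(2/r₁ − 1/a_t)] = 3.6430 km/s.
First burn Δv₁ = |v_p − v₁| = 0.7376 km/s.
Circular speed at r₂: v₂ = √(μ/r₂) = 1.5154 km/s.
Transfer-orbit speed at r₂: v_a = √[μ(2/r₂ − 1/a_t)] = 0.99113 km/s.
Second burn Δv₂ = |v₂ − v_a| = 0.5243 km/s.
Total Δv = Δv₁ + Δv₂ = 1.262 km/s.

Δv = 1262 m/s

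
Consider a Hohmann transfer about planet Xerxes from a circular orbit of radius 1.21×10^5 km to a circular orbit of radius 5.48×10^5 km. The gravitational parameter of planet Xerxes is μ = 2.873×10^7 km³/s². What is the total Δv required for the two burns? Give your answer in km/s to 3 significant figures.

Semi-major axis of the transfer orbit: a_t = (1.210×10^5 + 5.480×10^5)/2 = 3.345×10^5 km.
At r₁ the circular-orbit speed is v₁ = √(μ/r₁) = 15.409 km/s.
On the transfer ellipse at r₁, vis-viva gives v_p = √[μ(2/r₁ − 1/a_t)] = 19.723 km/s.
First burn Δv₁ = |v_p − v₁| = 4.314 km/s.
Circular speed at r₂: v₂ = √(μ/r₂) = 7.241 km/s.
Transfer-orbit speed at r₂: v_a = √[μ(2/r₂ − 1/a_t)] = 4.355 km/s.
Second burn Δv₂ = |v₂ − v_a| = 2.886 km/s.
Total Δv = Δv₁ + Δv₂ = 7.200 km/s.

Δv = 7.20 km/s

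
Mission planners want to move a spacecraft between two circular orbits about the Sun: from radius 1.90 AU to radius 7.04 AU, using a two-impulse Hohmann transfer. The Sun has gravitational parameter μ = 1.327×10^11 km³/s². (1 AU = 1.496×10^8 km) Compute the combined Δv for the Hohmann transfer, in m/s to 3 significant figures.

In km: r₁ = 1.90 × 1.496×10^8 = 2.8424×10^8 km; r₂ = 7.04 × 1.496×10^8 = 1.053184×10^9 km.
The Hohmann ellipse has a_t = (r₁ + r₂)/2 = 6.68712×10^8 km.
Circular speed at r₁: v₁ = √(μ/r₁) = √(1.327×10^11/2.8424×10^8) = 21.607 km/s.
Transfer-orbit speed at r₁ (vis-viva): v_p = √[μ(2/r₁ − 1/a_t)] = 27.116 km/s.
First burn Δv₁ = |v_p − v₁| = 5.509 km/s.
At r₂, v₂ = √(μ/r₂) = 11.225 km/s.
Transfer-orbit speed at r₂: v_a = √[μ(2/r₂ − 1/a_t)] = 7.3182 km/s.
Second burn Δv₂ = |v₂ − v_a| = 3.907 km/s.
Total Δv = Δv₁ + Δv₂ = 9.416 km/s.

Δv = 9420 m/s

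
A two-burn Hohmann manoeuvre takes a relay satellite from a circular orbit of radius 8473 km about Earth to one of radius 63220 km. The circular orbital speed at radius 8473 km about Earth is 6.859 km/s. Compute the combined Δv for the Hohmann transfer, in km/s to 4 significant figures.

Δv = 3.540 km/s

From the circular-orbit relation v² = μ/r at r = 8473 km: μ = v²r = (6.859)² × 8473 = 3.98620×10^5 km³/s².
Transfer-ellipse semi-major axis a_t = (r₁ + r₂)/2 = (8473 + 63220)/2 = 35846.5 km.
Circular speed at r₁: v₁ = √(μ/r₁) = √(3.98620×10^5/8473) = 6.859 km/s.
Transfer-orbit speed at r₁ (vis-viva equation): v_p = √[μ(2/r₁ − 1/a_t)] = 9.109 km/s.
First burn Δv₁ = |v_p − v₁| = 2.250 km/s.
At r₂, v₂ = √(μ/r₂) = 2.511 km/s.
Transfer-orbit speed at r₂: v_a = √[μ(2/r₂ − 1/a_t)] = 1.221 km/s.
Second burn Δv₂ = |v₂ − v_a| = 1.290 km/s.
Δv = Δv₁ + Δv₂ = 2.250 + 1.290 = 3.540 km/s.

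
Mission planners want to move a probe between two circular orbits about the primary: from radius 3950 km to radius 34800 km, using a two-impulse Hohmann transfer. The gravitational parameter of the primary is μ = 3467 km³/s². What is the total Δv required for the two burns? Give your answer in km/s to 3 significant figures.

Semi-major axis of the transfer orbit: a_t = (3950 + 34800)/2 = 19375 km.
Circular speed at r₁: v₁ = √(μ/r₁) = √(3467/3950) = 0.93687 km/s.
Transfer-orbit speed at r₁ (v² = μ(2/r − 1/a)): v_p = √[μ(2/r₁ − 1/a_t)] = 1.2556 km/s.
First burn Δv₁ = |v_p − v₁| = 0.3187 km/s.
At r₂, v₂ = √(μ/r₂) = 0.3156 km/s.
Transfer-orbit speed at r₂: v_a = √[μ(2/r₂ − 1/a_t)] = 0.1425 km/s.
Second burn Δv₂ = |v₂ − v_a| = 0.1731 km/s.
Total Δv = Δv₁ + Δv₂ = 0.4918 km/s.

Δv = 0.492 km/s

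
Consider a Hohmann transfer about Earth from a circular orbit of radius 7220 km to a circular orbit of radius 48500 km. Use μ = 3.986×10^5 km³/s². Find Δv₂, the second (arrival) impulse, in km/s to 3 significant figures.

Δv₂ = 1.41 km/s

Transfer-ellipse semi-major axis a_t = (r₁ + r₂)/2 = (7220 + 48500)/2 = 27860 km.
Circular speed at r = 48500 km: v_c = √(μ/r) = 2.8668 km/s.
Vis-viva on the transfer ellipse at r = 48500 km gives v_t = √[μ(2/r − 1/a_t)] = 1.4594 km/s.
Δv₂ = |v_t − v_c| = |1.4594 − 2.8668| = 1.407 km/s.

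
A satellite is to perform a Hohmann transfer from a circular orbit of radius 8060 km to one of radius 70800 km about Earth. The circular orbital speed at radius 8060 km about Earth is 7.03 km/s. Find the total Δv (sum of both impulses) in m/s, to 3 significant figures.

From the circular-orbit relation v² = μ/r at r = 8060 km: μ = v²r = (7.03)² × 8060 = 3.98332×10^5 km³/s².
The Hohmann ellipse has a_t = (r₁ + r₂)/2 = 39430 km.
At r₁ the circular-orbit speed is v₁ = √(μ/r₁) = 7.030 km/s.
Transfer-orbit speed at r₁ (vis-viva equation): v_p = √[μ(2/r₁ − 1/a_t)] = 9.420 km/s.
First burn Δv₁ = |v_p − v₁| = 2.390 km/s.
Circular speed at r₂: v₂ = √(μ/r₂) = 2.372 km/s.
Transfer-orbit speed at r₂: v_a = √[μ(2/r₂ − 1/a_t)] = 1.072 km/s.
Second burn Δv₂ = |v₂ − v_a| = 1.300 km/s.
Δv = Δv₁ + Δv₂ = 2.390 + 1.300 = 3.690 km/s.

Δv = 3690 m/s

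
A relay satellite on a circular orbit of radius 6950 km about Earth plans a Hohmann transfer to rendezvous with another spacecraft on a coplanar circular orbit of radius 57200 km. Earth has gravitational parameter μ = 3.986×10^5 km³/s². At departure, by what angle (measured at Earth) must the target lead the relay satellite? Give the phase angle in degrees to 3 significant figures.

The Hohmann ellipse has a_t = (r₁ + r₂)/2 = 32075 km.
Transfer time t = π√(a_t³/μ) = 28585 s.
The target's mean motion on its circular orbit is ω₂ = √(μ/r₂³) = 4.6150×10^-5 rad/s.
Angle swept by the target during transfer: ω₂·t = 1.3192 rad = 75.58°.
The relay satellite traverses 180° on the transfer ellipse, so the target must lead by 180° − 75.58° = 104°.

φ = 104°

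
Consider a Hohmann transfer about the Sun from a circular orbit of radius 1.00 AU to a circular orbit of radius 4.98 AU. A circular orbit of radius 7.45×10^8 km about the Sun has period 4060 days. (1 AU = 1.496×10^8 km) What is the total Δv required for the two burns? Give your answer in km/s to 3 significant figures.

From Kepler's third law T² = 4π²r³/μ at r = 7.45×10^8 km, T = 4060 days = 4060 × 86400 s = 3.50784×10^8 s: μ = 4π²r³/T² = 1.32663×10^11 km³/s².
In km: r₁ = 1.00 × 1.496×10^8 = 1.496×10^8 km; r₂ = 4.98 × 1.496×10^8 = 7.45008×10^8 km.
Semi-major axis of the transfer orbit: a_t = (1.496×10^8 + 7.45008×10^8)/2 = 4.47304×10^8 km.
Circular speed at r₁: v₁ = √(μ/r₁) = √(1.32663×10^11/1.496×10^8) = 29.779 km/s.
Transfer-orbit speed at r₁ (vis-viva): v_p = √[μ(2/r₁ − 1/a_t)] = 38.432 km/s.
First burn Δv₁ = |v_p − v₁| = 8.653 km/s.
Circular speed at r₂: v₂ = √(μ/r₂) = 13.344 km/s.
Transfer-orbit speed at r₂: v_a = √[μ(2/r₂ − 1/a_t)] = 7.7172 km/s.
Second burn Δv₂ = |v₂ − v_a| = 5.627 km/s.
Δv = Δv₁ + Δv₂ = 8.653 + 5.627 = 14.28 km/s.

Δv = 14.3 km/s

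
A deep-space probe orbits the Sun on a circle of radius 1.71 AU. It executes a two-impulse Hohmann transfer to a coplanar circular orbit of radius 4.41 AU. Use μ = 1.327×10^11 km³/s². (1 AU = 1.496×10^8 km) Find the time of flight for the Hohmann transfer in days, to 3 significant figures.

In km: r₁ = 1.71 × 1.496×10^8 = 2.55816×10^8 km; r₂ = 4.41 × 1.496×10^8 = 6.59736×10^8 km.
Semi-major axis of the transfer orbit: a_t = (2.55816×10^8 + 6.59736×10^8)/2 = 4.57776×10^8 km.
Transfer time t = π√(a_t³/μ) = π√((4.57776×10^8)³ / 1.327×10^11) = 8.447×10^7 s.
Converting: 8.447×10^7 s ÷ 86400 s/day = 978 days.

t = 978 days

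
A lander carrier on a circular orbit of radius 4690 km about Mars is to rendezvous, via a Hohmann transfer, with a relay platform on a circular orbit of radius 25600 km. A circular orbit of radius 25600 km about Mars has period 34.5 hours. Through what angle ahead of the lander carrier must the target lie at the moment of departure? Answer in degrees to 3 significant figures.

From Kepler's third law T² = 4π²r³/μ at r = 25600 km, T = 34.5 hours = 34.5 × 3600 s = 1.242×10^5 s: μ = 4π²r³/T² = 42937.5 km³/s².
The Hohmann ellipse has a_t = (r₁ + r₂)/2 = 15145 km.
Transfer time t = π√(a_t³/μ) = 28257.6 s.
The target's mean motion on its circular orbit is ω₂ = √(μ/r₂³) = 5.05893×10^-5 rad/s.
Angle swept by the target during transfer: ω₂·t = 1.42953 rad = 81.91°.
Arrival is 180° from departure on the ellipse, so φ = 180° − 81.91° = 98.1°.

φ = 98.1°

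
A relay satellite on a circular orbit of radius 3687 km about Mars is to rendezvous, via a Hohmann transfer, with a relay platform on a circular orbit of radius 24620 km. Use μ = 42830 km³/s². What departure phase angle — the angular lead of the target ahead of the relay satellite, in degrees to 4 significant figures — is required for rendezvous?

The Hohmann ellipse has a_t = (r₁ + r₂)/2 = 14153.5 km.
The half-period of the transfer ellipse is t = π√(a_t³/μ) = 25560.6 s.
The target's mean motion on its circular orbit is ω₂ = √(μ/r₂³) = 5.35725×10^-5 rad/s.
Angle swept by the target during transfer: ω₂·t = 1.3693 rad = 78.46°.
The relay satellite traverses 180° on the transfer ellipse, so the target must lead by 180° − 78.46° = 101.5°.

φ = 101.5°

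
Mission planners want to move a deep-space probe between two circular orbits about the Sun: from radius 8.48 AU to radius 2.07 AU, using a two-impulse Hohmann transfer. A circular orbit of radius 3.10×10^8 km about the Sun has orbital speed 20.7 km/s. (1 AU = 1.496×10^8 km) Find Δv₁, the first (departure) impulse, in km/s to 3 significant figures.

Δv₁ = 3.82 km/s

From the circular-orbit relation v² = μ/r at r = 3.10×10^8 km: μ = v²r = (20.7)² × 3.10×10^8 = 1.32832×10^11 km³/s².
In km: r₁ = 8.48 × 1.496×10^8 = 1.268608×10^9 km; r₂ = 2.07 × 1.496×10^8 = 3.09672×10^8 km.
The Hohmann ellipse has a_t = (r₁ + r₂)/2 = 7.8914×10^8 km.
On the circular orbit at r = 1.268608×10^9 km, v_c = √(μ/r) = 10.233 km/s.
Vis-viva on the transfer ellipse at r = 1.268608×10^9 km gives v_t = √[μ(2/r − 1/a_t)] = 6.4100 km/s.
Δv₁ = |v_t − v_c| = |6.4100 − 10.233| = 3.823 km/s.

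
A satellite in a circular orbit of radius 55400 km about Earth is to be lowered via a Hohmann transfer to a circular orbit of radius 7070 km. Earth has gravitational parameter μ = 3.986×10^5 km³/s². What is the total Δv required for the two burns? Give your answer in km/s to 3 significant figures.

Semi-major axis of the transfer orbit: a_t = (55400 + 7070)/2 = 31235 km.
Circular speed at r₁: v₁ = √(μ/r₁) = √(3.986×10^5/55400) = 2.682 km/s.
On the transfer ellipse at r₁, vis-viva equation gives v_a = √[μ(2/r₁ − 1/a_t)] = 1.276 km/s.
First burn Δv₁ = |v_a − v₁| = 1.406 km/s.
At r₂, v₂ = √(μ/r₂) = 7.509 km/s.
Transfer-orbit speed at r₂: v_p = √[μ(2/r₂ − 1/a_t)] = 10.00 km/s.
Second burn Δv₂ = |v₂ − v_p| = 2.491 km/s.
Total Δv = Δv₁ + Δv₂ = 3.897 km/s.

Δv = 3.90 km/s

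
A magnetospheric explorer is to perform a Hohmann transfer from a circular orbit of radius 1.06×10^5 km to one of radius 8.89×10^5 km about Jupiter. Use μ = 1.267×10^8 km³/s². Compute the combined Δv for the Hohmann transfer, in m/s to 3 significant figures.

Δv = 18100 m/s

Semi-major axis of the transfer orbit: a_t = (1.060×10^5 + 8.890×10^5)/2 = 4.975×10^5 km.
At r₁ the circular-orbit speed is v₁ = √(μ/r₁) = 34.573 km/s.
Transfer-orbit speed at r₁ (vis-viva equation): v_p = √[μ(2/r₁ − 1/a_t)] = 46.216 km/s.
First burn Δv₁ = |v_p − v₁| = 11.64 km/s.
At r₂, v₂ = √(μ/r₂) = 11.9382 km/s.
Transfer-orbit speed at r₂: v_a = √[μ(2/r₂ − 1/a_t)] = 5.51054 km/s.
Second burn Δv₂ = |v₂ − v_a| = 6.428 km/s.
Total Δv = Δv₁ + Δv₂ = 18.07 km/s.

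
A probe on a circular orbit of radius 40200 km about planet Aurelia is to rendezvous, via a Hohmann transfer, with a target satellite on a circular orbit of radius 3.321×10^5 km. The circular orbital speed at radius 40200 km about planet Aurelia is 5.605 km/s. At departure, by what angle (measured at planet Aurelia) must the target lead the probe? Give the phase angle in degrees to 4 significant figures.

φ = 104.5°

From the circular-orbit relation v² = μ/r at r = 40200 km: μ = v²r = (5.605)² × 40200 = 1.26292×10^6 km³/s².
The Hohmann ellipse has a_t = (r₁ + r₂)/2 = 1.8615×10^5 km.
Transfer time t = π√(a_t³/μ) = 2.2452×10^5 s.
Target angular speed ω₂ = √(μ/r₂³) = 5.8720×10^-6 rad/s.
Angle swept by the target during transfer: ω₂·t = 1.3184 rad = 75.54°.
Arrival is 180° from departure on the ellipse, so φ = 180° − 75.54° = 104.5°.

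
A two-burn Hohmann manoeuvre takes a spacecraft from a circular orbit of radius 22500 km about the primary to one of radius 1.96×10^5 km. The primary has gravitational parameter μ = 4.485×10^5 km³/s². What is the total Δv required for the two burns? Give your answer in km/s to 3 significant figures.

Transfer-ellipse semi-major axis a_t = (r₁ + r₂)/2 = (22500 + 1.960×10^5)/2 = 1.0925×10^5 km.
At r₁ the circular-orbit speed is v₁ = √(μ/r₁) = 4.4647 km/s.
On the transfer ellipse at r₁, vis-viva gives v_p = √[μ(2/r₁ − 1/a_t)] = 5.9801 km/s.
First burn Δv₁ = |v_p − v₁| = 1.5154 km/s.
At r₂, v₂ = √(μ/r₂) = 1.5127 km/s.
Transfer-orbit speed at r₂: v_a = √[μ(2/r₂ − 1/a_t)] = 0.68649 km/s.
Second burn Δv₂ = |v₂ − v_a| = 0.82621 km/s.
Total Δv = Δv₁ + Δv₂ = 2.342 km/s.

Δv = 2.34 km/s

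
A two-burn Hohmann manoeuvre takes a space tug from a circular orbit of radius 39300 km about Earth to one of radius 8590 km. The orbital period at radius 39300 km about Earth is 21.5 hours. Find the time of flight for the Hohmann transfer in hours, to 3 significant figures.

From Kepler's third law T² = 4π²r³/μ at r = 39300 km, T = 21.5 hours = 21.5 × 3600 s = 77400 s: μ = 4π²r³/T² = 3.99996×10^5 km³/s².
The Hohmann ellipse has a_t = (r₁ + r₂)/2 = 23945 km.
Half the transfer-orbit period gives t = π√(a_t³/μ) = 18410 s.
Converting: 18410 s ÷ 3600 s/hour = 5.11 hours.

t = 5.11 hours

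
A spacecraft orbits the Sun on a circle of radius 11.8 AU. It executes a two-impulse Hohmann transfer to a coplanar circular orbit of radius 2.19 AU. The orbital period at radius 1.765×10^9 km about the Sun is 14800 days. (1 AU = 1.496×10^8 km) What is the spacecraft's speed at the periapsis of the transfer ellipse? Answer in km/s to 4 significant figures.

v = 26.14 km/s

From Kepler's third law T² = 4π²r³/μ at r = 1.765×10^9 km, T = 14800 days = 14800 × 86400 s = 1.27872×10^9 s: μ = 4π²r³/T² = 1.32753×10^11 km³/s².
In km: r₁ = 11.8 × 1.496×10^8 = 1.76528×10^9 km; r₂ = 2.19 × 1.496×10^8 = 3.27624×10^8 km.
The Hohmann ellipse has a_t = (r₁ + r₂)/2 = 1.046452×10^9 km.
At periapsis, r = 3.27624×10^8 km.
From the vis-viva equation, v = √[μ(2/r − 1/a_t)] = 26.14 km/s.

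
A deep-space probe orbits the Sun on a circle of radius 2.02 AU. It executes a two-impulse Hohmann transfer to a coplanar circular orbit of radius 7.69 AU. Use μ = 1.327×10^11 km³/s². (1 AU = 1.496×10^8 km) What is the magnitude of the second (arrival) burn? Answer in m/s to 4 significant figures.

In km: r₁ = 2.02 × 1.496×10^8 = 3.02192×10^8 km; r₂ = 7.69 × 1.496×10^8 = 1.150424×10^9 km.
The Hohmann ellipse has a_t = (r₁ + r₂)/2 = 7.26308×10^8 km.
Circular speed at r = 1.150424×10^9 km: v_c = √(μ/r) = 10.74 km/s.
Vis-viva on the transfer ellipse at r = 1.150424×10^9 km gives v_t = √[μ(2/r − 1/a_t)] = 6.928 km/s.
Δv₂ = |v_t − v_c| = |6.928 − 10.74| = 3.812 km/s.

Δv₂ = 3812 m/s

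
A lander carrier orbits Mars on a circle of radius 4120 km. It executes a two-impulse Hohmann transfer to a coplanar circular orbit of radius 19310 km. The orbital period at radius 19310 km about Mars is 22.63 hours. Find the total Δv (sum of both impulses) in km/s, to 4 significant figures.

Δv = 1.521 km/s

From Kepler's third law T² = 4π²r³/μ at r = 19310 km, T = 22.63 hours = 22.63 × 3600 s = 81468 s: μ = 4π²r³/T² = 42828.5 km³/s².
Transfer-ellipse semi-major axis a_t = (r₁ + r₂)/2 = (4120 + 19310)/2 = 11715 km.
At r₁ the circular-orbit speed is v₁ = √(μ/r₁) = 3.2242 km/s.
On the transfer ellipse at r₁, v² = μ(2/r − 1/a) gives v_p = √[μ(2/r₁ − 1/a_t)] = 4.1394 km/s.
First burn Δv₁ = |v_p − v₁| = 0.9152 km/s.
At r₂, v₂ = √(μ/r₂) = 1.4893 km/s.
Transfer-orbit speed at r₂: v_a = √[μ(2/r₂ − 1/a_t)] = 0.88319 km/s.
Second burn Δv₂ = |v₂ − v_a| = 0.6061 km/s.
Total Δv = Δv₁ + Δv₂ = 1.521 km/s.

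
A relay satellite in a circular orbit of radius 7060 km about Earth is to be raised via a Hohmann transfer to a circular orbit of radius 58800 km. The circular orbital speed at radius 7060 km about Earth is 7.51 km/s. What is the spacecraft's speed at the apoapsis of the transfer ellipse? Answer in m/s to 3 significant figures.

From the circular-orbit relation v² = μ/r at r = 7060 km: μ = v²r = (7.51)² × 7060 = 3.98185×10^5 km³/s².
Semi-major axis of the transfer orbit: a_t = (7060 + 58800)/2 = 32930 km.
At apoapsis, r = 58800 km.
Vis-viva: v = √[μ(2/r − 1/a_t)] = √[3.98185×10^5 × (2/58800 − 1/32930)] = 1.205 km/s.

v = 1200 m/s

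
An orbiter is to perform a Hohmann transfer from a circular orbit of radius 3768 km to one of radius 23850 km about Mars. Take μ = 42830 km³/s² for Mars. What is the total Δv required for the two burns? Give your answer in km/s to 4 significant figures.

Transfer-ellipse semi-major axis a_t = (r₁ + r₂)/2 = (3768 + 23850)/2 = 13809 km.
At r₁ the circular-orbit speed is v₁ = √(μ/r₁) = 3.3715 km/s.
On the transfer ellipse at r₁, v² = μ(2/r − 1/a) gives v_p = √[μ(2/r₁ − 1/a_t)] = 4.4308 km/s.
First burn Δv₁ = |v_p − v₁| = 1.059 km/s.
Circular speed at r₂: v₂ = √(μ/r₂) = 1.3401 km/s.
Transfer-orbit speed at r₂: v_a = √[μ(2/r₂ − 1/a_t)] = 0.70001 km/s.
Second burn Δv₂ = |v₂ − v_a| = 0.6401 km/s.
Δv = Δv₁ + Δv₂ = 1.059 + 0.6401 = 1.699 km/s.

Δv = 1.699 km/s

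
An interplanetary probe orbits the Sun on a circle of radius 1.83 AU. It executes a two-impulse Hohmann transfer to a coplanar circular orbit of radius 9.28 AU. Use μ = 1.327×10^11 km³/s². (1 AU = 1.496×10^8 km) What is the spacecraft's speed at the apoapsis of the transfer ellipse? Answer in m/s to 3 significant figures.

v = 5610 m/s

In km: r₁ = 1.83 × 1.496×10^8 = 2.73768×10^8 km; r₂ = 9.28 × 1.496×10^8 = 1.388288×10^9 km.
The Hohmann ellipse has a_t = (r₁ + r₂)/2 = 8.31028×10^8 km.
At apoapsis, r = 1.388288×10^9 km.
From the vis-viva equation, v = √[μ(2/r − 1/a_t)] = 5.612 km/s.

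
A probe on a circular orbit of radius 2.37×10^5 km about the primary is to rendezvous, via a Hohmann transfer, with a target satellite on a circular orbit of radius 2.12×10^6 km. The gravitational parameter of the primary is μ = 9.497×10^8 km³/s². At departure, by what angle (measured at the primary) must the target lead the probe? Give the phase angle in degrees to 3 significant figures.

Transfer-ellipse semi-major axis a_t = (r₁ + r₂)/2 = (2.370×10^5 + 2.120×10^6)/2 = 1.1785×10^6 km.
Transfer time t = π√(a_t³/μ) = 1.304×10^5 s.
The target's mean motion on its circular orbit is ω₂ = √(μ/r₂³) = 9.984×10^-6 rad/s.
Angle swept by the target during transfer: ω₂·t = 1.302 rad = 74.60°.
The probe traverses 180° on the transfer ellipse, so the target must lead by 180° − 74.60° = 105°.

φ = 105°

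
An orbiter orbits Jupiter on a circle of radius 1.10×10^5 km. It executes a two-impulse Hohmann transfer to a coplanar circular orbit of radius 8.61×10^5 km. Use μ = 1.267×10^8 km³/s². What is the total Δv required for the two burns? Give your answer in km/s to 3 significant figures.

Semi-major axis of the transfer orbit: a_t = (1.100×10^5 + 8.610×10^5)/2 = 4.855×10^5 km.
At r₁ the circular-orbit speed is v₁ = √(μ/r₁) = 33.93845 km/s.
Transfer-orbit speed at r₁ (v² = μ(2/r − 1/a)): v_p = √[μ(2/r₁ − 1/a_t)] = 45.19589 km/s.
First burn Δv₁ = |v_p − v₁| = 11.257 km/s.
Circular speed at r₂: v₂ = √(μ/r₂) = 12.13072 km/s.
Transfer-orbit speed at r₂: v_a = √[μ(2/r₂ − 1/a_t)] = 5.774155 km/s.
Second burn Δv₂ = |v₂ − v_a| = 6.3566 km/s.
Δv = Δv₁ + Δv₂ = 11.257 + 6.3566 = 17.61 km/s.

Δv = 17.6 km/s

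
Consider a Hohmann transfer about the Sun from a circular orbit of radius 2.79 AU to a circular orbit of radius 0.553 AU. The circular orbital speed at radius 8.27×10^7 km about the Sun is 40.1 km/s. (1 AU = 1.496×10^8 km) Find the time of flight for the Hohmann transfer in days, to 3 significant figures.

t = 394 days

From the circular-orbit relation v² = μ/r at r = 8.27×10^7 km: μ = v²r = (40.1)² × 8.27×10^7 = 1.32982×10^11 km³/s².
In km: r₁ = 2.79 × 1.496×10^8 = 4.17384×10^8 km; r₂ = 0.553 × 1.496×10^8 = 8.27288×10^7 km.
The Hohmann ellipse has a_t = (r₁ + r₂)/2 = 2.500564×10^8 km.
By Kepler's third law the transfer-orbit period is T = 2π√(a_t³/μ), so t = T/2 = 3.407×10^7 s.
Converting: 3.407×10^7 s ÷ 86400 s/day = 394 days.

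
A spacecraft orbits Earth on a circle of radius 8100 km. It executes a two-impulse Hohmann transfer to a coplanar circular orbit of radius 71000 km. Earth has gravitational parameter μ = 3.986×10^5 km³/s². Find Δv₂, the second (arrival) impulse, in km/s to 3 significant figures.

Δv₂ = 1.30 km/s

The Hohmann ellipse has a_t = (r₁ + r₂)/2 = 39550 km.
On the circular orbit at r = 71000 km, v_c = √(μ/r) = 2.369 km/s.
Transfer-orbit speed at the same r (vis-viva, a = a_t): v_t = √[μ(2/r − 1/a_t)] = 1.072 km/s.
Δv₂ = |v_t − v_c| = |1.072 − 2.369| = 1.297 km/s.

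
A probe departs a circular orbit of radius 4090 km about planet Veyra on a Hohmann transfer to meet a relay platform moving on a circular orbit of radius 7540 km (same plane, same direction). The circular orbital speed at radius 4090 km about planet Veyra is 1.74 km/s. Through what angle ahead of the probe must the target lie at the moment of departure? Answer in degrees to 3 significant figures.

φ = 58.1°

From the circular-orbit relation v² = μ/r at r = 4090 km: μ = v²r = (1.74)² × 4090 = 12382.9 km³/s².
The Hohmann ellipse has a_t = (r₁ + r₂)/2 = 5815 km.
The half-period of the transfer ellipse is t = π√(a_t³/μ) = 12520 s.
Target angular speed ω₂ = √(μ/r₂³) = 1.700×10^-4 rad/s.
Angle swept by the target during transfer: ω₂·t = 2.128 rad = 121.9°.
Arrival is 180° from departure on the ellipse, so φ = 180° − 121.9° = 58.1°.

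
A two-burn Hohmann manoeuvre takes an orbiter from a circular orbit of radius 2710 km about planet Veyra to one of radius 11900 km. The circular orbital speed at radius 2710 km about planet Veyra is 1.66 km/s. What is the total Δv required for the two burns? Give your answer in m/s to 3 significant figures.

From the circular-orbit relation v² = μ/r at r = 2710 km: μ = v²r = (1.66)² × 2710 = 7467.68 km³/s².
Semi-major axis of the transfer orbit: a_t = (2710 + 11900)/2 = 7305 km.
At r₁ the circular-orbit speed is v₁ = √(μ/r₁) = 1.6600 km/s.
Transfer-orbit speed at r₁ (vis-viva): v_p = √[μ(2/r₁ − 1/a_t)] = 2.1187 km/s.
First burn Δv₁ = |v_p − v₁| = 0.4587 km/s.
At r₂, v₂ = √(μ/r₂) = 0.7922 km/s.
Transfer-orbit speed at r₂: v_a = √[μ(2/r₂ − 1/a_t)] = 0.4825 km/s.
Second burn Δv₂ = |v₂ − v_a| = 0.3097 km/s.
Total Δv = Δv₁ + Δv₂ = 0.7684 km/s.

Δv = 768 m/s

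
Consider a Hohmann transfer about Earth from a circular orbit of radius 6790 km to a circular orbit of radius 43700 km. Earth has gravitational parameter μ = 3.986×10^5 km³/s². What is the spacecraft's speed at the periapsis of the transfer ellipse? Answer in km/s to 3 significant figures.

v = 10.1 km/s

Semi-major axis of the transfer orbit: a_t = (6790 + 43700)/2 = 25245 km.
At periapsis, r = 6790 km.
From the vis-viva equation, v = √[μ(2/r − 1/a_t)] = 10.08 km/s.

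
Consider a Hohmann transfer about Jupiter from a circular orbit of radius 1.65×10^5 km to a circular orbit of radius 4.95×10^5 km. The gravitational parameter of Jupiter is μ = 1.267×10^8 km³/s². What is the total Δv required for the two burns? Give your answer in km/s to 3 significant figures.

Transfer-ellipse semi-major axis a_t = (r₁ + r₂)/2 = (1.650×10^5 + 4.950×10^5)/2 = 3.300×10^5 km.
At r₁ the circular-orbit speed is v₁ = √(μ/r₁) = 27.7106 km/s.
Transfer-orbit speed at r₁ (vis-viva equation): v_p = √[μ(2/r₁ − 1/a_t)] = 33.9384 km/s.
First burn Δv₁ = |v_p − v₁| = 6.228 km/s.
Circular speed at r₂: v₂ = √(μ/r₂) = 15.999 km/s.
Transfer-orbit speed at r₂: v_a = √[μ(2/r₂ − 1/a_t)] = 11.313 km/s.
Second burn Δv₂ = |v₂ − v_a| = 4.686 km/s.
Δv = Δv₁ + Δv₂ = 6.228 + 4.686 = 10.91 km/s.

Δv = 10.9 km/s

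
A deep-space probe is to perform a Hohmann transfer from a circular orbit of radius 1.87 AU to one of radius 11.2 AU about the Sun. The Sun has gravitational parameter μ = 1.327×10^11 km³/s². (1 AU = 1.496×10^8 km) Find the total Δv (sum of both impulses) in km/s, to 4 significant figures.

Δv = 10.87 km/s

In km: r₁ = 1.87 × 1.496×10^8 = 2.79752×10^8 km; r₂ = 11.2 × 1.496×10^8 = 1.67552×10^9 km.
Semi-major axis of the transfer orbit: a_t = (2.79752×10^8 + 1.67552×10^9)/2 = 9.77636×10^8 km.
Circular speed at r₁: v₁ = √(μ/r₁) = √(1.327×10^11/2.79752×10^8) = 21.7795 km/s.
On the transfer ellipse at r₁, vis-viva equation gives v_p = √[μ(2/r₁ − 1/a_t)] = 28.5125 km/s.
First burn Δv₁ = |v_p − v₁| = 6.733 km/s.
Circular speed at r₂: v₂ = √(μ/r₂) = 8.8994 km/s.
Transfer-orbit speed at r₂: v_a = √[μ(2/r₂ − 1/a_t)] = 4.7606 km/s.
Second burn Δv₂ = |v₂ − v_a| = 4.139 km/s.
Δv = Δv₁ + Δv₂ = 6.733 + 4.139 = 10.87 km/s.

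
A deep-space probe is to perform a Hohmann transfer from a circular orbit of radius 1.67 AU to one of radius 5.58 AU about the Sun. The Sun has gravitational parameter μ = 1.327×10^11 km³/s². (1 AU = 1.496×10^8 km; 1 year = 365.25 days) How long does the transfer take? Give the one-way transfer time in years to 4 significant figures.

In km: r₁ = 1.67 × 1.496×10^8 = 2.49832×10^8 km; r₂ = 5.58 × 1.496×10^8 = 8.34768×10^8 km.
Semi-major axis of the transfer orbit: a_t = (2.49832×10^8 + 8.34768×10^8)/2 = 5.423×10^8 km.
Half the transfer-orbit period gives t = π√(a_t³/μ) = 1.089×10^8 s.
Converting: 1.089×10^8 s ÷ 3.15576×10^7 s/year (365.25 × 86400) = 3.451 years.

t = 3.451 years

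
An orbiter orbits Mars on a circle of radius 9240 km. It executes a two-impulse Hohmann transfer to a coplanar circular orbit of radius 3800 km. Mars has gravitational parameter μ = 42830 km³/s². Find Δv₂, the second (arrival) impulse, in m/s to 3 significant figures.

Transfer-ellipse semi-major axis a_t = (r₁ + r₂)/2 = (9240 + 3800)/2 = 6520 km.
On the circular orbit at r = 3800 km, v_c = √(μ/r) = 3.3572 km/s.
Transfer-orbit speed at the same r (vis-viva, a = a_t): v_t = √[μ(2/r − 1/a_t)] = 3.9966 km/s.
Δv₂ = |v_t − v_c| = |3.9966 − 3.3572| = 0.6394 km/s.

Δv₂ = 639 m/s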